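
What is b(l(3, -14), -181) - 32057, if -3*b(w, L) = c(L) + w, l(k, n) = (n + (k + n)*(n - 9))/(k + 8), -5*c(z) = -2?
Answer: -5290622/165 ≈ -32064.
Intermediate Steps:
c(z) = ⅖ (c(z) = -⅕*(-2) = ⅖)
l(k, n) = (n + (-9 + n)*(k + n))/(8 + k) (l(k, n) = (n + (k + n)*(-9 + n))/(8 + k) = (n + (-9 + n)*(k + n))/(8 + k))
b(w, L) = -2/15 - w/3 (b(w, L) = -(⅖ + w)/3 = -2/15 - w/3)
b(l(3, -14), -181) - 32057 = (-2/15 - ((-14)² - 9*3 - 8*(-14) + 3*(-14))/(3*(8 + 3))) - 32057 = (-2/15 - (196 - 27 + 112 - 42)/(3*11)) - 32057 = (-2/15 - 239/33) - 32057 = -1217/165 - 32057 = -5290622/165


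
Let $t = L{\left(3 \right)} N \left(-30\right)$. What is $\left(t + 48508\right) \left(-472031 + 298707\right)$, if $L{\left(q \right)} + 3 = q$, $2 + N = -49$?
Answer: $-8407600592$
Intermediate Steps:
$N = -51$ ($N = -2 - 49 = -51$)
$L{\left(q \right)} = -3 + q$
$t = 0$ ($t = \left(-3 + 3\right) \left(-51\right) \left(-30\right) = 0 \left(-51\right) \left(-30\right) = 0 \left(-30\right) = 0$)
$\left(t + 48508\right) \left(-472031 + 298707\right) = \left(0 + 48508\right) \left(-472031 + 298707\right) = 48508 \left(-173324\right) = -8407600592$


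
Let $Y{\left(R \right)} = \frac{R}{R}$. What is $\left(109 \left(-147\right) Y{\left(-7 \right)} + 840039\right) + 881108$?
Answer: $1705124$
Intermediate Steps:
$Y{\left(R \right)} = 1$
$\left(109 \left(-147\right) Y{\left(-7 \right)} + 840039\right) + 881108 = \left(109 \left(-147\right) 1 + 840039\right) + 881108 = \left(\left(-16023\right) 1 + 840039\right) + 881108 = \left(-16023 + 840039\right) + 881108 = 824016 + 881108 = 1705124$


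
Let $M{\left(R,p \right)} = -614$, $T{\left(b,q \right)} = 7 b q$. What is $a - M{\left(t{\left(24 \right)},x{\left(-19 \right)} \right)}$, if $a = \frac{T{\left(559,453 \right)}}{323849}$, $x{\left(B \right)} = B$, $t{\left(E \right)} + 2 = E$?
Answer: $\frac{200615875}{323849} \approx 619.47$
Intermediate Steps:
$T{\left(b,q \right)} = 7 b q$
$t{\left(E \right)} = -2 + E$
$a = \frac{1772589}{323849}$ ($a = \frac{7 \cdot 559 \cdot 453}{323849} = 1772589 \cdot \frac{1}{323849} = \frac{1772589}{323849} \approx 5.4735$)
$a - M{\left(t{\left(24 \right)},x{\left(-19 \right)} \right)} = \frac{1772589}{323849} - -614 = \frac{1772589}{323849} + 614 = \frac{200615875}{323849}$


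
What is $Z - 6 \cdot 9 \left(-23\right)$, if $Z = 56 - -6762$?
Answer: $8060$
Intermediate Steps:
$Z = 6818$ ($Z = 56 + 6762 = 6818$)
$Z - 6 \cdot 9 \left(-23\right) = 6818 - 6 \cdot 9 \left(-23\right) = 6818 - 54 \left(-23\right) = 6818 - -1242 = 6818 + 1242 = 8060$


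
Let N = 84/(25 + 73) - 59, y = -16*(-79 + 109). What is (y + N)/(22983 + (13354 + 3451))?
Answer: -3767/278516 ≈ -0.013525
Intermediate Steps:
y = -480 (y = -16*30 = -480)
N = -407/7 (N = 84/98 - 59 = (1/98)*84 - 59 = 6/7 - 59 = -407/7 ≈ -58.143)
(y + N)/(22983 + (13354 + 3451)) = (-480 - 407/7)/(22983 + (13354 + 3451)) = -3767/(7*(22983 + 16805)) = -3767/7/39788 = -3767/7*1/39788 = -3767/278516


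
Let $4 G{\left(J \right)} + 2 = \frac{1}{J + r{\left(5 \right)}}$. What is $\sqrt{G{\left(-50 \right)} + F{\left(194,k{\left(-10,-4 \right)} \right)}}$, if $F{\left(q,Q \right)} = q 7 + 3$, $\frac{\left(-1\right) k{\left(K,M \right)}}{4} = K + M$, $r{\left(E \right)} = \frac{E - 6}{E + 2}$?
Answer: $\frac{\sqrt{74495265}}{234} \approx 36.885$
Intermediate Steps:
$r{\left(E \right)} = \frac{-6 + E}{2 + E}$
$k{\left(K,M \right)} = - 4 K - 4 M$ ($k{\left(K,M \right)} = - 4 \left(K + M\right) = - 4 K - 4 M$)
$F{\left(q,Q \right)} = 3 + 7 q$ ($F{\left(q,Q \right)} = 7 q + 3 = 3 + 7 q$)
$G{\left(J \right)} = - \frac{1}{2} + \frac{1}{4 \left(- \frac{1}{7} + J\right)}$ ($G{\left(J \right)} = - \frac{1}{2} + \frac{1}{4 \left(J + \frac{-6 + 5}{2 + 5}\right)} = - \frac{1}{2} + \frac{1}{4 \left(J + \frac{1}{7} \left(-1\right)\right)} = - \frac{1}{2} + \frac{1}{4 \left(J - \frac{1}{7}\right)} = - \frac{1}{2} + \frac{1}{4 \left(- \frac{1}{7} + J\right)}$)
$\sqrt{G{\left(-50 \right)} + F{\left(194,k{\left(-10,-4 \right)} \right)}} = \sqrt{\frac{9 - -700}{4 \left(-1 + 7 \left(-50\right)\right)} + \left(3 + 7 \cdot 194\right)} = \sqrt{\frac{9 + 700}{4 \left(-1 - 350\right)} + \left(3 + 1358\right)} = \sqrt{\frac{1}{4} \frac{1}{-351} \cdot 709 + 1361} = \sqrt{\frac{1}{4} \left(- \frac{1}{351}\right) 709 + 1361} = \sqrt{- \frac{709}{1404} + 1361} = \sqrt{\frac{1910135}{1404}} = \frac{\sqrt{74495265}}{234}$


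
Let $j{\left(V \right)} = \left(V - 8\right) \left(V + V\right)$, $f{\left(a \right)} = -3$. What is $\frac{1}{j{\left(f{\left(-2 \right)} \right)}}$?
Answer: $\frac{1}{66} \approx 0.015152$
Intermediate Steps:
$j{\left(V \right)} = 2 V \left(-8 + V\right)$ ($j{\left(V \right)} = \left(-8 + V\right) 2 V = 2 V \left(-8 + V\right)$)
$\frac{1}{j{\left(f{\left(-2 \right)} \right)}} = \frac{1}{2 \left(-3\right) \left(-8 - 3\right)} = \frac{1}{2 \left(-3\right) \left(-11\right)} = \frac{1}{66}$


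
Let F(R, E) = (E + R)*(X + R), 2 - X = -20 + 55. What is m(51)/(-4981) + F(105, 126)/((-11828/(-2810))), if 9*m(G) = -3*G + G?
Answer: 10270224334/2599203 ≈ 3951.3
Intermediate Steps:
X = -33 (X = 2 - (-20 + 55) = 2 - 1*35 = 2 - 35 = -33)
F(R, E) = (-33 + R)*(E + R) (F(R, E) = (E + R)*(-33 + R) = (-33 + R)*(E + R))
m(G) = -2*G/9 (m(G) = (-3*G + G)/9 = (-2*G)/9 = -2*G/9)
m(51)/(-4981) + F(105, 126)/((-11828/(-2810))) = -2/9*51/(-4981) + (105² - 33*126 - 33*105 + 126*105)/((-11828/(-2810))) = -34/3*(-1/4981) + (11025 - 4158 - 3465 + 13230)/((-11828*(-1/2810))) = 2/879 + 16632/(5914/1405) = 2/879 + 16632*(1405/5914) = 2/879 + 11683980/2957 = 10270224334/2599203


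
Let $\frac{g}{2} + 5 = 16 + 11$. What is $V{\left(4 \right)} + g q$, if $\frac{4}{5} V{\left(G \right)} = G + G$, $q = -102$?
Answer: $-4478$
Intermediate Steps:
$g = 44$ ($g = -10 + 2 \left(16 + 11\right) = -10 + 2 \cdot 27 = -10 + 54 = 44$)
$V{\left(G \right)} = \frac{5 G}{2}$ ($V{\left(G \right)} = \frac{5 \left(G + G\right)}{4} = \frac{5 \cdot 2 G}{4} = \frac{5 G}{2}$)
$V{\left(4 \right)} + g q = \frac{5}{2} \cdot 4 + 44 \left(-102\right) = 10 - 4488 = -4478$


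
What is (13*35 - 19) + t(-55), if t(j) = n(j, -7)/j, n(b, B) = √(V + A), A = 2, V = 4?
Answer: 436 - √6/55 ≈ 435.96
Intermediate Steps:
n(b, B) = √6 (n(b, B) = √(4 + 2) = √6)
t(j) = √6/j
(13*35 - 19) + t(-55) = (13*35 - 19) + √6/(-55) = (455 - 19) + √6*(-1/55) = 436 - √6/55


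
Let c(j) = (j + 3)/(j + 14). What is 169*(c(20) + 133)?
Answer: 768105/34 ≈ 22591.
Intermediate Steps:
c(j) = (3 + j)/(14 + j)
169*(c(20) + 133) = 169*((3 + 20)/(14 + 20) + 133) = 169*(23/34 + 133) = 169*(4545/34) = 768105/34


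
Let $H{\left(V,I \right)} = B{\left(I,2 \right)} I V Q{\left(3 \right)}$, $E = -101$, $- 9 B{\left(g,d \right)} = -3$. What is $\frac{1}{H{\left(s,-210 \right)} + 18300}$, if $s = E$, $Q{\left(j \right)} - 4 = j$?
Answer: $\frac{1}{67790} \approx 1.4751 \cdot 10^{-5}$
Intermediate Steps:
$Q{\left(j \right)} = 4 + j$
$B{\left(g,d \right)} = \frac{1}{3}$ ($B{\left(g,d \right)} = \left(- \frac{1}{9}\right) \left(-3\right) = \frac{1}{3}$)
$s = -101$
$H{\left(V,I \right)} = \frac{7 I V}{3}$ ($H{\left(V,I \right)} = \frac{I}{3} V \left(4 + 3\right) = \frac{I V}{3} \cdot 7 = \frac{7 I V}{3}$)
$\frac{1}{H{\left(s,-210 \right)} + 18300} = \frac{1}{\frac{7}{3} \left(-210\right) \left(-101\right) + 18300} = \frac{1}{49490 + 18300} = \frac{1}{67790}$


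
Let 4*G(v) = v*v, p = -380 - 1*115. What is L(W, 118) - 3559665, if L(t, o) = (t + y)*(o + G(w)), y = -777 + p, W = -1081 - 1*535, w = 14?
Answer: -4041961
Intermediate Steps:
p = -495 (p = -380 - 115 = -495)
W = -1616 (W = -1081 - 535 = -1616)
G(v) = v²/4 (G(v) = (v*v)/4 = v²/4)
y = -1272 (y = -777 - 495 = -1272)
L(t, o) = (-1272 + t)*(49 + o) (L(t, o) = (t - 1272)*(o + (¼)*14²) = (-1272 + t)*(o + (¼)*196) = (-1272 + t)*(o + 49) = (-1272 + t)*(49 + o))
L(W, 118) - 3559665 = (-62328 - 1272*118 + 49*(-1616) + 118*(-1616)) - 3559665 = (-62328 - 150096 - 79184 - 190688) - 3559665 = -482296 - 3559665 = -4041961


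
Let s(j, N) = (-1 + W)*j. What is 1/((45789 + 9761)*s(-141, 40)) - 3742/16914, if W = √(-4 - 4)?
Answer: -43964100331/198719626050 + I*√2/35246475 ≈ -0.22124 + 4.0124e-8*I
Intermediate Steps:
W = 2*I*√2 (W = √(-8) = 2*I*√2 ≈ 2.8284*I)
s(j, N) = j*(-1 + 2*I*√2) (s(j, N) = (-1 + 2*I*√2)*j = j*(-1 + 2*I*√2))
1/((45789 + 9761)*s(-141, 40)) - 3742/16914 = 1/((45789 + 9761)*((-141*(-1 + 2*I*√2)))) - 3742/16914 = 1/(55550*(141 - 282*I*√2)) - 3742*1/16914 = 1/(55550*(141 - 282*I*√2)) - 1871/8457 = -1871/8457 + 1/(55550*(141 - 282*I*√2))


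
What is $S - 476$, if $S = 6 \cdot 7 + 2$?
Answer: $-432$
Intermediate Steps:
$S = 44$ ($S = 42 + 2 = 44$)
$S - 476 = 44 - 476 = -432$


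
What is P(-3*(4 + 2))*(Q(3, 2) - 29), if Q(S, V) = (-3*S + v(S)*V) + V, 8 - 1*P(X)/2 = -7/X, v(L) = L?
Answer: -1370/3 ≈ -456.67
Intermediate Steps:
P(X) = 16 + 14/X (P(X) = 16 - (-14)/X = 16 + 14/X)
Q(S, V) = V - 3*S + S*V (Q(S, V) = (-3*S + S*V) + V = V - 3*S + S*V)
P(-3*(4 + 2))*(Q(3, 2) - 29) = (16 + 14/((-3*(4 + 2))))*((2 - 3*3 + 3*2) - 29) = (16 + 14/((-3*6)))*((2 - 9 + 6) - 29) = (16 + 14/(-18))*(-1 - 29) = (16 + 14*(-1/18))*(-30) = (16 - 7/9)*(-30) = (137/9)*(-30) = -1370/3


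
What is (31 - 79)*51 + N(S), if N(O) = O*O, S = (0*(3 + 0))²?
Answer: -2448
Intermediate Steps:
S = 0 (S = (0*3)² = 0² = 0)
N(O) = O²
(31 - 79)*51 + N(S) = (31 - 79)*51 + 0² = -48*51 + 0 = -2448 + 0 = -2448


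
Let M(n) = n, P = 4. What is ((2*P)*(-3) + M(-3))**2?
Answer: 729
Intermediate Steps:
((2*P)*(-3) + M(-3))**2 = ((2*4)*(-3) - 3)**2 = (8*(-3) - 3)**2 = (-24 - 3)**2 = (-27)**2 = 729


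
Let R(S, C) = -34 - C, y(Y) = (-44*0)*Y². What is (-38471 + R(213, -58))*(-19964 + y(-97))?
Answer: 767555908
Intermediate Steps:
y(Y) = 0 (y(Y) = 0*Y² = 0)
(-38471 + R(213, -58))*(-19964 + y(-97)) = (-38471 + (-34 - 1*(-58)))*(-19964 + 0) = (-38471 + (-34 + 58))*(-19964) = (-38471 + 24)*(-19964) = -38447*(-19964) = 767555908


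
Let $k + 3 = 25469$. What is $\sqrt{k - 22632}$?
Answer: $\sqrt{2834} \approx 53.235$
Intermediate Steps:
$k = 25466$ ($k = -3 + 25469 = 25466$)
$\sqrt{k - 22632} = \sqrt{25466 - 22632} = \sqrt{2834}$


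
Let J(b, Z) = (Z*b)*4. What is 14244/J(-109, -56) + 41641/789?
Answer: 256986293/4816056 ≈ 53.360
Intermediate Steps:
J(b, Z) = 4*Z*b
14244/J(-109, -56) + 41641/789 = 14244/((4*(-56)*(-109))) + 41641/789 = 14244/24416 + 41641*(1/789) = 14244*(1/24416) + 41641/789 = 3561/6104 + 41641/789 = 256986293/4816056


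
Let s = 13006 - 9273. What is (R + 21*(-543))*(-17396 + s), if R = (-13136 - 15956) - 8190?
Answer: 665183155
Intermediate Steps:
R = -37282 (R = -29092 - 8190 = -37282)
s = 3733
(R + 21*(-543))*(-17396 + s) = (-37282 + 21*(-543))*(-17396 + 3733) = (-37282 - 11403)*(-13663) = -48685*(-13663) = 665183155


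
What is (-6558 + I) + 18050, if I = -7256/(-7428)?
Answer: 21342458/1857 ≈ 11493.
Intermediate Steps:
I = 1814/1857 (I = -7256*(-1/7428) = 1814/1857 ≈ 0.97684)
(-6558 + I) + 18050 = (-6558 + 1814/1857) + 18050 = -12176392/1857 + 18050 = 21342458/1857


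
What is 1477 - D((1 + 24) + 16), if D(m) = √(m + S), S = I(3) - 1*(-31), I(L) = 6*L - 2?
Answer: 1477 - 2*√22 ≈ 1467.6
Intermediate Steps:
I(L) = -2 + 6*L
S = 47 (S = (-2 + 6*3) - 1*(-31) = (-2 + 18) + 31 = 16 + 31 = 47)
D(m) = √(47 + m) (D(m) = √(m + 47) = √(47 + m))
1477 - D((1 + 24) + 16) = 1477 - √(47 + ((1 + 24) + 16)) = 1477 - √(47 + (25 + 16)) = 1477 - √(47 + 41) = 1477 - √88 = 1477 - 2*√22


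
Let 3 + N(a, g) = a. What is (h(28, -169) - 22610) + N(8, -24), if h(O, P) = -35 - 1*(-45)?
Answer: -22595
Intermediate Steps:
N(a, g) = -3 + a
h(O, P) = 10 (h(O, P) = -35 + 45 = 10)
(h(28, -169) - 22610) + N(8, -24) = (10 - 22610) + (-3 + 8) = -22600 + 5 = -22595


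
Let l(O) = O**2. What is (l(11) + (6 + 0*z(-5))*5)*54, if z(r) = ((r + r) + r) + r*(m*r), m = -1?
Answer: 8154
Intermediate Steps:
z(r) = -r**2 + 3*r (z(r) = ((r + r) + r) + r*(-r) = (2*r + r) - r**2 = 3*r - r**2 = -r**2 + 3*r)
(l(11) + (6 + 0*z(-5))*5)*54 = (11**2 + (6 + 0*(-5*(3 - 1*(-5))))*5)*54 = (121 + (6 + 0*(-5*(3 + 5)))*5)*54 = (121 + (6 + 0*(-5*8))*5)*54 = (121 + (6 + 0*(-40))*5)*54 = (121 + (6 + 0)*5)*54 = (121 + 6*5)*54 = (121 + 30)*54 = 151*54 = 8154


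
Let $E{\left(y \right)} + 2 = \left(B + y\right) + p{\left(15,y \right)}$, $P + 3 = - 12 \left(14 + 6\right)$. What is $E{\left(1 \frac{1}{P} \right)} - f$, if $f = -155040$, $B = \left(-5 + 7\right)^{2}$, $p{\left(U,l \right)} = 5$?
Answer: $\frac{37676420}{243} \approx 1.5505 \cdot 10^{5}$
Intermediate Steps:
$P = -243$ ($P = -3 - 12 \left(14 + 6\right) = -3 - 240 = -243$)
$B = 4$ ($B = 2^{2} = 4$)
$E{\left(y \right)} = 7 + y$ ($E{\left(y \right)} = -2 + \left(\left(4 + y\right) + 5\right) = -2 + \left(9 + y\right) = 7 + y$)
$E{\left(1 \frac{1}{P} \right)} - f = \left(7 + 1 \frac{1}{-243}\right) - -155040 = \left(7 + 1 \left(- \frac{1}{243}\right)\right) + 155040 = \left(7 - \frac{1}{243}\right) + 155040 = \frac{1700}{243} + 155040 = \frac{37676420}{243}$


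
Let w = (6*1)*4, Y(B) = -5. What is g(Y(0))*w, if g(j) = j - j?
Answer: 0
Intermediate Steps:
g(j) = 0
w = 24 (w = 6*4 = 24)
g(Y(0))*w = 0*24 = 0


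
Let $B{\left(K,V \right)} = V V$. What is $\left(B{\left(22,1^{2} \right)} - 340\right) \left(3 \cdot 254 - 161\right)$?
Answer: $-203739$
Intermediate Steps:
$B{\left(K,V \right)} = V^{2}$
$\left(B{\left(22,1^{2} \right)} - 340\right) \left(3 \cdot 254 - 161\right) = \left(\left(1^{2}\right)^{2} - 340\right) \left(3 \cdot 254 - 161\right) = \left(1^{2} - 340\right) \left(762 - 161\right) = \left(1 - 340\right) 601 = \left(-339\right) 601 = -203739$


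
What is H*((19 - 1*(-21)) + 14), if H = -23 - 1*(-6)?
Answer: -918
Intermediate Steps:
H = -17 (H = -23 + 6 = -17)
H*((19 - 1*(-21)) + 14) = -17*((19 - 1*(-21)) + 14) = -17*((19 + 21) + 14) = -17*(40 + 14) = -17*54 = -918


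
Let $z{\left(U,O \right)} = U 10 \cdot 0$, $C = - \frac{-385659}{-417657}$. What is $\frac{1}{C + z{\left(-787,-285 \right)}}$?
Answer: $- \frac{139219}{128553} \approx -1.083$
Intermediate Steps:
$C = - \frac{128553}{139219}$ ($C = - \frac{\left(-385659\right) \left(-1\right)}{417657} = \left(-1\right) \frac{128553}{139219} = - \frac{128553}{139219} \approx -0.92339$)
$z{\left(U,O \right)} = 0$ ($z{\left(U,O \right)} = 10 U 0 = 0$)
$\frac{1}{C + z{\left(-787,-285 \right)}} = \frac{1}{- \frac{128553}{139219} + 0} = \frac{1}{- \frac{128553}{139219}} = - \frac{139219}{128553}$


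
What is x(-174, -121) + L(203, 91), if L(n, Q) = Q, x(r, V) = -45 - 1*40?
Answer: 6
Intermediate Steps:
x(r, V) = -85 (x(r, V) = -45 - 40 = -85)
x(-174, -121) + L(203, 91) = -85 + 91 = 6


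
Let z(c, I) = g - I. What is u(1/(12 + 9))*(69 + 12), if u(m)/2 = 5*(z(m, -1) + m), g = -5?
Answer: -22410/7 ≈ -3201.4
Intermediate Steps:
z(c, I) = -5 - I
u(m) = -40 + 10*m (u(m) = 2*(5*((-5 - 1*(-1)) + m)) = 2*(5*((-5 + 1) + m)) = 2*(5*(-4 + m)) = 2*(-20 + 5*m) = -40 + 10*m)
u(1/(12 + 9))*(69 + 12) = (-40 + 10/(12 + 9))*(69 + 12) = (-40 + 10/21)*81 = -830/21*81 = -22410/7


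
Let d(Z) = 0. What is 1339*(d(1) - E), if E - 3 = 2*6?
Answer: -20085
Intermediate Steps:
E = 15 (E = 3 + 2*6 = 3 + 12 = 15)
1339*(d(1) - E) = 1339*(0 - 1*15) = 1339*(0 - 15) = 1339*(-15) = -20085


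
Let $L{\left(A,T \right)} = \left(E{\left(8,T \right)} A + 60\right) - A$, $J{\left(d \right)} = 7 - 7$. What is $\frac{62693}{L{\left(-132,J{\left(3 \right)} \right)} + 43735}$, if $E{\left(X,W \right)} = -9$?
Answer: $\frac{62693}{45115} \approx 1.3896$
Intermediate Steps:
$J{\left(d \right)} = 0$ ($J{\left(d \right)} = 7 - 7 = 0$)
$L{\left(A,T \right)} = 60 - 10 A$ ($L{\left(A,T \right)} = \left(- 9 A + 60\right) - A = \left(60 - 9 A\right) - A = 60 - 10 A$)
$\frac{62693}{L{\left(-132,J{\left(3 \right)} \right)} + 43735} = \frac{62693}{\left(60 - -1320\right) + 43735} = \frac{62693}{\left(60 + 1320\right) + 43735} = \frac{62693}{1380 + 43735} = \frac{62693}{45115}$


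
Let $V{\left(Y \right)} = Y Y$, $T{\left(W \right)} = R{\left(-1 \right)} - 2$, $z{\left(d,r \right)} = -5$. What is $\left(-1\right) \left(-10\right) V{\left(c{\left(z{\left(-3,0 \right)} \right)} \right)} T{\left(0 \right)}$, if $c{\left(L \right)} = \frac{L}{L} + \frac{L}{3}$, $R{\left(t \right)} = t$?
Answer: $- \frac{40}{3} \approx -13.333$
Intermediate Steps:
$c{\left(L \right)} = 1 + \frac{L}{3}$ ($c{\left(L \right)} = 1 + L \frac{1}{3} = 1 + \frac{L}{3}$)
$T{\left(W \right)} = -3$ ($T{\left(W \right)} = -1 - 2 = -3$)
$V{\left(Y \right)} = Y^{2}$
$\left(-1\right) \left(-10\right) V{\left(c{\left(z{\left(-3,0 \right)} \right)} \right)} T{\left(0 \right)} = \left(-1\right) \left(-10\right) \left(1 + \frac{1}{3} \left(-5\right)\right)^{2} \left(-3\right) = 10 \left(1 - \frac{5}{3}\right)^{2} \left(-3\right) = 10 \left(- \frac{2}{3}\right)^{2} \left(-3\right) = 10 \cdot \frac{4}{9} \left(-3\right) = \frac{40}{9} \left(-3\right) = - \frac{40}{3}$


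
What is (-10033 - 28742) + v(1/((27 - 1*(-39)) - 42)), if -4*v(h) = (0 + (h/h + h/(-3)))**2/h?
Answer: -33506641/864 ≈ -38781.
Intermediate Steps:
v(h) = -(1 - h/3)**2/(4*h) (v(h) = -(0 + (h/h + h/(-3)))**2/(4*h) = -(0 + (1 + h*(-1/3)))**2/(4*h) = -(0 + (1 - h/3))**2/(4*h) = -(1 - h/3)**2/(4*h))
(-10033 - 28742) + v(1/((27 - 1*(-39)) - 42)) = (-10033 - 28742) - (-3 + 1/((27 - 1*(-39)) - 42))**2/(36*(1/((27 - 1*(-39)) - 42))) = -38775 - (-3 + 1/((27 + 39) - 42))**2/(36*(1/((27 + 39) - 42))) = -38775 - (-3 + 1/(66 - 42))**2/(36*(1/(66 - 42))) = -38775 - (-3 + 1/24)**2/(36*(1/24)) = -38775 - (-3 + 1/24)**2/(36*1/24) = -38775 - 1/36*24*(-71/24)**2 = -38775 - 1/36*24*5041/576 = -38775 - 5041/864 = -33506641/864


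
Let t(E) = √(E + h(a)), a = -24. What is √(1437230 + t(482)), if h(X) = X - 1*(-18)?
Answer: √(1437230 + 2*√119) ≈ 1198.9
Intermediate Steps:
h(X) = 18 + X (h(X) = X + 18 = 18 + X)
t(E) = √(-6 + E) (t(E) = √(E + (18 - 24)) = √(E - 6) = √(-6 + E))
√(1437230 + t(482)) = √(1437230 + √(-6 + 482)) = √(1437230 + √476) = √(1437230 + 2*√119)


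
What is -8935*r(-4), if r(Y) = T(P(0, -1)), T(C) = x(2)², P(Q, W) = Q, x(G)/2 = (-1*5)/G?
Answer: -223375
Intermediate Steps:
x(G) = -10/G (x(G) = 2*((-1*5)/G) = 2*(-5/G) = -10/G)
T(C) = 25 (T(C) = (-10/2)² = (-10*½)² = (-5)² = 25)
r(Y) = 25
-8935*r(-4) = -8935*25 = -223375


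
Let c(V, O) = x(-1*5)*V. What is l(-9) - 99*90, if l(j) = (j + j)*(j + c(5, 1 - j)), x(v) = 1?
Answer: -8838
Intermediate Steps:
c(V, O) = V (c(V, O) = 1*V = V)
l(j) = 2*j*(5 + j) (l(j) = (j + j)*(j + 5) = (2*j)*(5 + j) = 2*j*(5 + j))
l(-9) - 99*90 = 2*(-9)*(5 - 9) - 99*90 = 2*(-9)*(-4) - 8910 = 72 - 8910 = -8838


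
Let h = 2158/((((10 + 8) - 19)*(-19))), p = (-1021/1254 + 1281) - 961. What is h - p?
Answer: -257831/1254 ≈ -205.61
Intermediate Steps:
p = 400259/1254 (p = (-1021*1/1254 + 1281) - 961 = (-1021/1254 + 1281) - 961 = 1605353/1254 - 961 = 400259/1254 ≈ 319.19)
h = 2158/19 (h = 2158/(((18 - 19)*(-19))) = 2158/((-1*(-19))) = 2158/19 ≈ 113.58)
h - p = 2158/19 - 1*400259/1254 = 2158/19 - 400259/1254 = -257831/1254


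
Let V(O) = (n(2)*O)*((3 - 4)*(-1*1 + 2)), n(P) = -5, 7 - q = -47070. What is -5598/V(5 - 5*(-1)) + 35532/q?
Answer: -130880223/1176925 ≈ -111.21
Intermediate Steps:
q = 47077 (q = 7 - 1*(-47070) = 7 + 47070 = 47077)
V(O) = 5*O (V(O) = (-5*O)*((3 - 4)*(-1*1 + 2)) = (-5*O)*(-(-1 + 2)) = (-5*O)*(-1*1) = -5*O*(-1) = 5*O)
-5598/V(5 - 5*(-1)) + 35532/q = -5598*1/(5*(5 - 5*(-1))) + 35532/47077 = -5598*1/(5*(5 + 5)) + 35532*(1/47077) = -5598/(5*10) + 35532/47077 = -5598/50 + 35532/47077 = -5598*1/50 + 35532/47077 = -2799/25 + 35532/47077 = -130880223/1176925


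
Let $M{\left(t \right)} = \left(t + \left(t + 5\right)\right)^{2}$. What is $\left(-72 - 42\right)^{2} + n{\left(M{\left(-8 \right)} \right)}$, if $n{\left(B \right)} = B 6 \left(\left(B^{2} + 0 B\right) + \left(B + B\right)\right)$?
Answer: $10818054$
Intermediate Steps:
$M{\left(t \right)} = \left(5 + 2 t\right)^{2}$ ($M{\left(t \right)} = \left(t + \left(5 + t\right)\right)^{2} = \left(5 + 2 t\right)^{2}$)
$n{\left(B \right)} = 6 B \left(B^{2} + 2 B\right)$ ($n{\left(B \right)} = 6 B \left(\left(B^{2} + 0\right) + 2 B\right) = 6 B \left(B^{2} + 2 B\right)$)
$\left(-72 - 42\right)^{2} + n{\left(M{\left(-8 \right)} \right)} = \left(-72 - 42\right)^{2} + 6 \left(\left(5 + 2 \left(-8\right)\right)^{2}\right)^{2} \left(2 + \left(5 + 2 \left(-8\right)\right)^{2}\right) = \left(-114\right)^{2} + 6 \left(\left(5 - 16\right)^{2}\right)^{2} \left(2 + \left(5 - 16\right)^{2}\right) = 12996 + 6 \left(\left(-11\right)^{2}\right)^{2} \left(2 + \left(-11\right)^{2}\right) = 12996 + 6 \cdot 121^{2} \left(2 + 121\right) = 12996 + 6 \cdot 14641 \cdot 123 = 12996 + 10805058 = 10818054$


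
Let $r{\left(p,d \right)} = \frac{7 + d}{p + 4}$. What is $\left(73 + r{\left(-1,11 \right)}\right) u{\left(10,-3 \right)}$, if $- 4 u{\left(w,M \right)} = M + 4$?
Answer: $- \frac{79}{4} \approx -19.75$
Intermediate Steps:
$r{\left(p,d \right)} = \frac{7 + d}{4 + p}$
$u{\left(w,M \right)} = -1 - \frac{M}{4}$ ($u{\left(w,M \right)} = - \frac{M + 4}{4} = - \frac{4 + M}{4} = -1 - \frac{M}{4}$)
$\left(73 + r{\left(-1,11 \right)}\right) u{\left(10,-3 \right)} = \left(73 + \frac{7 + 11}{4 - 1}\right) \left(-1 - - \frac{3}{4}\right) = \left(73 + \frac{1}{3} \cdot 18\right) \left(-1 + \frac{3}{4}\right) = \left(73 + \frac{1}{3} \cdot 18\right) \left(- \frac{1}{4}\right) = \left(73 + 6\right) \left(- \frac{1}{4}\right) = 79 \left(- \frac{1}{4}\right) = - \frac{79}{4}$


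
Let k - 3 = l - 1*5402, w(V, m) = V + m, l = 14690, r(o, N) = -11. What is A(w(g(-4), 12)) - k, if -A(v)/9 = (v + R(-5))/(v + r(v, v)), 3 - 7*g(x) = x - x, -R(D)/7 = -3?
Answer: -47508/5 ≈ -9501.6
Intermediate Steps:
R(D) = 21 (R(D) = -7*(-3) = 21)
g(x) = 3/7 (g(x) = 3/7 - (x - x)/7 = 3/7 - ⅐*0 = 3/7 + 0 = 3/7)
A(v) = -9*(21 + v)/(-11 + v) (A(v) = -9*(v + 21)/(v - 11) = -9*(21 + v)/(-11 + v))
k = 9291 (k = 3 + (14690 - 1*5402) = 3 + (14690 - 5402) = 3 + 9288 = 9291)
A(w(g(-4), 12)) - k = 9*(-21 - (3/7 + 12))/(-11 + (3/7 + 12)) - 1*9291 = 9*(-21 - 1*87/7)/(-11 + 87/7) - 9291 = 9*(-21 - 87/7)/(10/7) - 9291 = 9*(7/10)*(-234/7) - 9291 = -1053/5 - 9291 = -47508/5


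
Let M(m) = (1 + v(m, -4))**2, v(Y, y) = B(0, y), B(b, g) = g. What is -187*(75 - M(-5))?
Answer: -12342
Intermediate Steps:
v(Y, y) = y
M(m) = 9 (M(m) = (1 - 4)**2 = (-3)**2 = 9)
-187*(75 - M(-5)) = -187*(75 - 1*9) = -187*(75 - 9) = -187*66 = -12342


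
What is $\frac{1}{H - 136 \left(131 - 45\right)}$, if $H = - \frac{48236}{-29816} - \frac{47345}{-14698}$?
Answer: $- \frac{27389723}{320217662005} \approx -8.5535 \cdot 10^{-5}$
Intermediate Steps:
$H = \frac{132538203}{27389723}$ ($H = \left(-48236\right) \left(- \frac{1}{29816}\right) - - \frac{47345}{14698} = \frac{12059}{7454} + \frac{47345}{14698} = \frac{132538203}{27389723} \approx 4.839$)
$\frac{1}{H - 136 \left(131 - 45\right)} = \frac{1}{\frac{132538203}{27389723} - 136 \left(131 - 45\right)} = \frac{1}{\frac{132538203}{27389723} - 11696} = \frac{1}{- \frac{320217662005}{27389723}} = - \frac{27389723}{320217662005}$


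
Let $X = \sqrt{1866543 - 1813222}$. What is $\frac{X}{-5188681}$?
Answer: $- \frac{\sqrt{53321}}{5188681} \approx -4.4503 \cdot 10^{-5}$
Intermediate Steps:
$X = \sqrt{53321} \approx 230.91$
$\frac{X}{-5188681} = \frac{\sqrt{53321}}{-5188681} = \sqrt{53321} \left(- \frac{1}{5188681}\right) = - \frac{\sqrt{53321}}{5188681}$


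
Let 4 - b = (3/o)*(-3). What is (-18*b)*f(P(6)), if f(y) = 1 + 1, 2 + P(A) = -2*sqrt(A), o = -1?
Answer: 180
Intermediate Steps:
b = -5 (b = 4 - 3/(-1)*(-3) = 4 - 3*(-1)*(-3) = 4 - (-3)*(-3) = 4 - 1*9 = 4 - 9 = -5)
P(A) = -2 - 2*sqrt(A)
f(y) = 2
(-18*b)*f(P(6)) = -18*(-5)*2 = 90*2 = 180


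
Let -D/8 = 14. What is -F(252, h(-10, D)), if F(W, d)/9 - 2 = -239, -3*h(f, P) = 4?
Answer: 2133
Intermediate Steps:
D = -112 (D = -8*14 = -112)
h(f, P) = -4/3 (h(f, P) = -1/3*4 = -4/3)
F(W, d) = -2133 (F(W, d) = 18 + 9*(-239) = 18 - 2151 = -2133)
-F(252, h(-10, D)) = -1*(-2133) = 2133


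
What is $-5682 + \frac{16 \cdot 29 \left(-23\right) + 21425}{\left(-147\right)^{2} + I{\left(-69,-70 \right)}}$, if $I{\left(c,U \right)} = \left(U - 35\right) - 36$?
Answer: $- \frac{121970423}{21468} \approx -5681.5$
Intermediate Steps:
$I{\left(c,U \right)} = -71 + U$ ($I{\left(c,U \right)} = \left(-35 + U\right) - 36 = -71 + U$)
$-5682 + \frac{16 \cdot 29 \left(-23\right) + 21425}{\left(-147\right)^{2} + I{\left(-69,-70 \right)}} = -5682 + \frac{16 \cdot 29 \left(-23\right) + 21425}{\left(-147\right)^{2} - 141} = -5682 + \frac{464 \left(-23\right) + 21425}{21609 - 141} = -5682 + \frac{-10672 + 21425}{21468} = -5682 + 10753 \cdot \frac{1}{21468} = -5682 + \frac{10753}{21468} = - \frac{121970423}{21468}$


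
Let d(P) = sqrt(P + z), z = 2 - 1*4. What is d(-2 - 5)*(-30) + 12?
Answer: 12 - 90*I ≈ 12.0 - 90.0*I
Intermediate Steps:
z = -2 (z = 2 - 4 = -2)
d(P) = sqrt(-2 + P) (d(P) = sqrt(P - 2) = sqrt(-2 + P))
d(-2 - 5)*(-30) + 12 = sqrt(-2 + (-2 - 5))*(-30) + 12 = sqrt(-2 - 7)*(-30) + 12 = sqrt(-9)*(-30) + 12 = (3*I)*(-30) + 12 = -90*I + 12 = 12 - 90*I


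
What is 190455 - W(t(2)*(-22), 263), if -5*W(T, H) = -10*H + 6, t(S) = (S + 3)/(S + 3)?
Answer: 949651/5 ≈ 1.8993e+5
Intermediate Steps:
t(S) = 1 (t(S) = (3 + S)/(3 + S) = 1)
W(T, H) = -6/5 + 2*H (W(T, H) = -(-10*H + 6)/5 = -(6 - 10*H)/5 = -6/5 + 2*H)
190455 - W(t(2)*(-22), 263) = 190455 - (-6/5 + 2*263) = 190455 - (-6/5 + 526) = 190455 - 1*2624/5 = 190455 - 2624/5 = 949651/5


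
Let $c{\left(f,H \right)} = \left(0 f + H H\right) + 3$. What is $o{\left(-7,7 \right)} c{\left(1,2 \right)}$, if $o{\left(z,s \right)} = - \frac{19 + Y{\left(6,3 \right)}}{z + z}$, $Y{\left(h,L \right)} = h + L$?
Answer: $14$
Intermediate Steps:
$Y{\left(h,L \right)} = L + h$
$o{\left(z,s \right)} = - \frac{14}{z}$ ($o{\left(z,s \right)} = - \frac{19 + \left(3 + 6\right)}{z + z} = - \frac{19 + 9}{2 z} = - 28 \frac{1}{2 z} = - \frac{14}{z}$)
$c{\left(f,H \right)} = 3 + H^{2}$ ($c{\left(f,H \right)} = \left(0 + H^{2}\right) + 3 = H^{2} + 3 = 3 + H^{2}$)
$o{\left(-7,7 \right)} c{\left(1,2 \right)} = - \frac{14}{-7} \left(3 + 2^{2}\right) = \left(-14\right) \left(- \frac{1}{7}\right) \left(3 + 4\right) = 2 \cdot 7 = 14$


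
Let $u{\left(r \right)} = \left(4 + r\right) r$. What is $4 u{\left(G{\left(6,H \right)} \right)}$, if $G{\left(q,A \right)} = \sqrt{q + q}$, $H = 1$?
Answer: $48 + 32 \sqrt{3} \approx 103.43$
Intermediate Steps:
$G{\left(q,A \right)} = \sqrt{2} \sqrt{q}$ ($G{\left(q,A \right)} = \sqrt{2 q} = \sqrt{2} \sqrt{q}$)
$u{\left(r \right)} = r \left(4 + r\right)$
$4 u{\left(G{\left(6,H \right)} \right)} = 4 \sqrt{2} \sqrt{6} \left(4 + \sqrt{2} \sqrt{6}\right) = 4 \cdot 2 \sqrt{3} \left(4 + 2 \sqrt{3}\right) = 8 \sqrt{3} \left(4 + 2 \sqrt{3}\right)$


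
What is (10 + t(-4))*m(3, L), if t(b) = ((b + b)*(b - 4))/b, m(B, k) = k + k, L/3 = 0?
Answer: 0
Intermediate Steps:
L = 0 (L = 3*0 = 0)
m(B, k) = 2*k
t(b) = -8 + 2*b (t(b) = ((2*b)*(-4 + b))/b = (2*b*(-4 + b))/b = -8 + 2*b)
(10 + t(-4))*m(3, L) = (10 + (-8 + 2*(-4)))*(2*0) = (10 + (-8 - 8))*0 = (10 - 16)*0 = -6*0 = 0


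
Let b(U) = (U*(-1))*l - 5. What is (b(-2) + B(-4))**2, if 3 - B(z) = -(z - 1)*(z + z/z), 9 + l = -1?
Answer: 49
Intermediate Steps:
l = -10 (l = -9 - 1 = -10)
b(U) = -5 + 10*U (b(U) = (U*(-1))*(-10) - 5 = -U*(-10) - 5 = 10*U - 5 = -5 + 10*U)
B(z) = 3 + (1 + z)*(-1 + z) (B(z) = 3 - (-1)*(z - 1)*(z + z/z) = 3 - (-1)*(-1 + z)*(z + 1) = 3 - (-1)*(-1 + z)*(1 + z) = 3 - (-1)*(1 + z)*(-1 + z) = 3 + (1 + z)*(-1 + z))
(b(-2) + B(-4))**2 = ((-5 + 10*(-2)) + (2 + (-4)**2))**2 = ((-5 - 20) + (2 + 16))**2 = (-25 + 18)**2 = (-7)**2 = 49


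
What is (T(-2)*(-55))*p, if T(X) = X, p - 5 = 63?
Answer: 7480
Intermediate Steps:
p = 68 (p = 5 + 63 = 68)
(T(-2)*(-55))*p = -2*(-55)*68 = 110*68 = 7480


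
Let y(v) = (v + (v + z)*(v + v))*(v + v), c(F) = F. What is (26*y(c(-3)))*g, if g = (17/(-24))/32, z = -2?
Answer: 5967/64 ≈ 93.234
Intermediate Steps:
g = -17/768 (g = (17*(-1/24))*(1/32) = -17/24*1/32 = -17/768 ≈ -0.022135)
y(v) = 2*v*(v + 2*v*(-2 + v)) (y(v) = (v + (v - 2)*(v + v))*(v + v) = (v + (-2 + v)*(2*v))*(2*v) = (v + 2*v*(-2 + v))*(2*v) = 2*v*(v + 2*v*(-2 + v)))
(26*y(c(-3)))*g = (26*((-3)²*(-6 + 4*(-3))))*(-17/768) = (26*(9*(-6 - 12)))*(-17/768) = (26*(9*(-18)))*(-17/768) = (26*(-162))*(-17/768) = -4212*(-17/768) = 5967/64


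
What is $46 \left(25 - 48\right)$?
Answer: $-1058$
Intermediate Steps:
$46 \left(25 - 48\right) = 46 \left(-23\right) = -1058$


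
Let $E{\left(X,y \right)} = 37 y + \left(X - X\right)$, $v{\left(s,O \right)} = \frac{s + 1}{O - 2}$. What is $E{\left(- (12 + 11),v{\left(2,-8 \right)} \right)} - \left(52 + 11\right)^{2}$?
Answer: $- \frac{39801}{10} \approx -3980.1$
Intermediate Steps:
$v{\left(s,O \right)} = \frac{1 + s}{-2 + O}$
$E{\left(X,y \right)} = 37 y$ ($E{\left(X,y \right)} = 37 y + 0 = 37 y$)
$E{\left(- (12 + 11),v{\left(2,-8 \right)} \right)} - \left(52 + 11\right)^{2} = 37 \frac{1 + 2}{-2 - 8} - \left(52 + 11\right)^{2} = 37 \frac{1}{-10} \cdot 3 - 63^{2} = 37 \left(\left(- \frac{1}{10}\right) 3\right) - 3969 = 37 \left(- \frac{3}{10}\right) - 3969 = - \frac{111}{10} - 3969 = - \frac{39801}{10}$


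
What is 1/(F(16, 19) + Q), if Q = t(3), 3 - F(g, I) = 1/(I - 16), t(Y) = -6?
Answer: -3/10 ≈ -0.30000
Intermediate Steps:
F(g, I) = 3 - 1/(-16 + I) (F(g, I) = 3 - 1/(I - 16) = 3 - 1/(-16 + I))
Q = -6
1/(F(16, 19) + Q) = 1/((-49 + 3*19)/(-16 + 19) - 6) = 1/((-49 + 57)/3 - 6) = 1/((⅓)*8 - 6) = 1/(8/3 - 6) = 1/(-10/3) = -3/10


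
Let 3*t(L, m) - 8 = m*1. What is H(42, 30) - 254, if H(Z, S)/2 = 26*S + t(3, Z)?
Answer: 4018/3 ≈ 1339.3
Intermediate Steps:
t(L, m) = 8/3 + m/3 (t(L, m) = 8/3 + (m*1)/3 = 8/3 + m/3)
H(Z, S) = 16/3 + 52*S + 2*Z/3 (H(Z, S) = 2*(26*S + (8/3 + Z/3)) = 2*(8/3 + 26*S + Z/3) = 16/3 + 52*S + 2*Z/3)
H(42, 30) - 254 = (16/3 + 52*30 + (2/3)*42) - 254 = (16/3 + 1560 + 28) - 254 = 4780/3 - 254 = 4018/3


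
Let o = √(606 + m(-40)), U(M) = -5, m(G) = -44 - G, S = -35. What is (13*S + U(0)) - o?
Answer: -460 - √602 ≈ -484.54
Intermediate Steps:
o = √602 (o = √(606 + (-44 - 1*(-40))) = √(606 + (-44 + 40)) = √(606 - 4) = √602 ≈ 24.536)
(13*S + U(0)) - o = (13*(-35) - 5) - √602 = (-455 - 5) - √602 = -460 - √602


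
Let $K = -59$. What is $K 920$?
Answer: $-54280$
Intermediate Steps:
$K 920 = \left(-59\right) 920 = -54280$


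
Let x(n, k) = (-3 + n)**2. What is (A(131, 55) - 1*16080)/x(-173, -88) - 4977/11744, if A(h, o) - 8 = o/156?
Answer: -1671700775/1773437952 ≈ -0.94263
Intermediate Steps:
A(h, o) = 8 + o/156
(A(131, 55) - 1*16080)/x(-173, -88) - 4977/11744 = ((8 + (1/156)*55) - 1*16080)/((-3 - 173)**2) - 4977/11744 = ((8 + 55/156) - 16080)/((-176)**2) - 4977*1/11744 = (1303/156 - 16080)/30976 - 4977/11744 = -2507177/156*1/30976 - 4977/11744 = -2507177/4832256 - 4977/11744 = -1671700775/1773437952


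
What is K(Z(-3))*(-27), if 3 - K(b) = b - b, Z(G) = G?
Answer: -81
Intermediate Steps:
K(b) = 3 (K(b) = 3 - (b - b) = 3 - 1*0 = 3 + 0 = 3)
K(Z(-3))*(-27) = 3*(-27) = -81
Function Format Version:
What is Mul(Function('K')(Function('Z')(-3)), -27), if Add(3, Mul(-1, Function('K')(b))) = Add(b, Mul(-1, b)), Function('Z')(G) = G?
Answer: -81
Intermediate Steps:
Function('K')(b) = 3 (Function('K')(b) = Add(3, Mul(-1, Add(b, Mul(-1, b)))) = Add(3, Mul(-1, 0)) = Add(3, 0) = 3)
Mul(Function('K')(Function('Z')(-3)), -27) = Mul(3, -27) = -81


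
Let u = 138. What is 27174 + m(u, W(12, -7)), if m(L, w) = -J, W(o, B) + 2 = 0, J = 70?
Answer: 27104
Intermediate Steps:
W(o, B) = -2 (W(o, B) = -2 + 0 = -2)
m(L, w) = -70 (m(L, w) = -1*70 = -70)
27174 + m(u, W(12, -7)) = 27174 - 70 = 27104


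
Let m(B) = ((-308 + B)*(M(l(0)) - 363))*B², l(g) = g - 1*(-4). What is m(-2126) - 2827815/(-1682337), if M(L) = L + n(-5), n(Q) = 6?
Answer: 2177777675396746213/560779 ≈ 3.8835e+12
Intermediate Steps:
l(g) = 4 + g (l(g) = g + 4 = 4 + g)
M(L) = 6 + L (M(L) = L + 6 = 6 + L)
m(B) = B²*(108724 - 353*B) (m(B) = ((-308 + B)*((6 + (4 + 0)) - 363))*B² = ((-308 + B)*((6 + 4) - 363))*B² = ((-308 + B)*(10 - 363))*B² = ((-308 + B)*(-353))*B² = (108724 - 353*B)*B² = B²*(108724 - 353*B))
m(-2126) - 2827815/(-1682337) = 353*(-2126)²*(308 - 1*(-2126)) - 2827815/(-1682337) = 353*4519876*(308 + 2126) - 2827815*(-1)/1682337 = 353*4519876*2434 - 1*(-942605/560779) = 3883486498952 + 942605/560779 = 2177777675396746213/560779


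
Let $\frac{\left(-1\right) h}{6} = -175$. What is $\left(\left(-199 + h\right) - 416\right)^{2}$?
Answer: $189225$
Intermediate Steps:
$h = 1050$ ($h = \left(-6\right) \left(-175\right) = 1050$)
$\left(\left(-199 + h\right) - 416\right)^{2} = \left(\left(-199 + 1050\right) - 416\right)^{2} = \left(851 - 416\right)^{2} = 435^{2} = 189225$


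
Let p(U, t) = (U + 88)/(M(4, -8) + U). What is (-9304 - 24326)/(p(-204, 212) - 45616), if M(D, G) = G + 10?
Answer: 89385/121241 ≈ 0.73725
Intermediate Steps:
M(D, G) = 10 + G
p(U, t) = (88 + U)/(2 + U) (p(U, t) = (U + 88)/((10 - 8) + U) = (88 + U)/(2 + U))
(-9304 - 24326)/(p(-204, 212) - 45616) = (-9304 - 24326)/((88 - 204)/(2 - 204) - 45616) = -33630/(-116/(-202) - 45616) = -33630/(-1/202*(-116) - 45616) = -33630/(58/101 - 45616) = -33630/(-4607158/101) = -33630*(-101/4607158) = 89385/121241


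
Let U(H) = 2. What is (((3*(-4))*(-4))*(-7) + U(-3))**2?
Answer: 111556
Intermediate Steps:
(((3*(-4))*(-4))*(-7) + U(-3))**2 = (((3*(-4))*(-4))*(-7) + 2)**2 = (-12*(-4)*(-7) + 2)**2 = (48*(-7) + 2)**2 = (-336 + 2)**2 = (-334)**2 = 111556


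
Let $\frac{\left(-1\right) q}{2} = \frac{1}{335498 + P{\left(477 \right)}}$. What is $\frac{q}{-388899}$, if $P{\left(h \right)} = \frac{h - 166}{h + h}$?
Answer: $\frac{212}{13830346129033} \approx 1.5329 \cdot 10^{-11}$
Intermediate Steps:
$P{\left(h \right)} = \frac{-166 + h}{2 h}$
$q = - \frac{1908}{320065403}$ ($q = - \frac{2}{335498 + \frac{-166 + 477}{2 \cdot 477}} = - \frac{2}{335498 + \frac{1}{2} \cdot \frac{1}{477} \cdot 311} = - \frac{2}{335498 + \frac{311}{954}} = - \frac{2}{\frac{320065403}{954}} = \left(-2\right) \frac{954}{320065403} = - \frac{1908}{320065403} \approx -5.9613 \cdot 10^{-6}$)
$\frac{q}{-388899} = - \frac{1908}{320065403 \left(-388899\right)} = \left(- \frac{1908}{320065403}\right) \left(- \frac{1}{388899}\right) = \frac{212}{13830346129033}$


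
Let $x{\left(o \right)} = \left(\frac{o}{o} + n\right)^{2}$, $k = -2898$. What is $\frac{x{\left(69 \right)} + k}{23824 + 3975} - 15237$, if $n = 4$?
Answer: $- \frac{423576236}{27799} \approx -15237.0$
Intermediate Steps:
$x{\left(o \right)} = 25$ ($x{\left(o \right)} = \left(\frac{o}{o} + 4\right)^{2} = \left(1 + 4\right)^{2} = 5^{2} = 25$)
$\frac{x{\left(69 \right)} + k}{23824 + 3975} - 15237 = \frac{25 - 2898}{23824 + 3975} - 15237 = - \frac{2873}{27799} - 15237 = - \frac{423576236}{27799}$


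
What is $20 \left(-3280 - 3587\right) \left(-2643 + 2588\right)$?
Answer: $7553700$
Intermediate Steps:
$20 \left(-3280 - 3587\right) \left(-2643 + 2588\right) = 20 \left(\left(-6867\right) \left(-55\right)\right) = 20 \cdot 377685 = 7553700$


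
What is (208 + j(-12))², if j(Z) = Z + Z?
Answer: 33856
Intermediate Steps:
j(Z) = 2*Z
(208 + j(-12))² = (208 + 2*(-12))² = (208 - 24)² = 184² = 33856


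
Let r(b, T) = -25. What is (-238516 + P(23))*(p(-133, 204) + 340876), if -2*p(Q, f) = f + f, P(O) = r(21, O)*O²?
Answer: -85761109952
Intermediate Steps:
P(O) = -25*O²
p(Q, f) = -f (p(Q, f) = -(f + f)/2 = -f)
(-238516 + P(23))*(p(-133, 204) + 340876) = (-238516 - 25*23²)*(-1*204 + 340876) = (-238516 - 25*529)*(-204 + 340876) = (-238516 - 13225)*340672 = -251741*340672 = -85761109952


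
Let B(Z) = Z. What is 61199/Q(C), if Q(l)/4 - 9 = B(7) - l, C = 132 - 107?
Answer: -61199/36 ≈ -1700.0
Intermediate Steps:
C = 25
Q(l) = 64 - 4*l (Q(l) = 36 + 4*(7 - l) = 36 + (28 - 4*l) = 64 - 4*l)
61199/Q(C) = 61199/(64 - 4*25) = 61199/(64 - 100) = 61199/(-36) = 61199*(-1/36) = -61199/36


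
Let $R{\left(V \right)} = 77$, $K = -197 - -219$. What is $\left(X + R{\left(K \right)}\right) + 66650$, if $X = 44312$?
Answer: $111039$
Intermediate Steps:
$K = 22$ ($K = -197 + 219 = 22$)
$\left(X + R{\left(K \right)}\right) + 66650 = \left(44312 + 77\right) + 66650 = 44389 + 66650 = 111039$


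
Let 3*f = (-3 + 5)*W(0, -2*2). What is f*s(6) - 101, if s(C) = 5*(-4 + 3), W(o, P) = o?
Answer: -101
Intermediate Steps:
s(C) = -5 (s(C) = 5*(-1) = -5)
f = 0 (f = ((-3 + 5)*0)/3 = (2*0)/3 = (1/3)*0 = 0)
f*s(6) - 101 = 0*(-5) - 101 = 0 - 101 = -101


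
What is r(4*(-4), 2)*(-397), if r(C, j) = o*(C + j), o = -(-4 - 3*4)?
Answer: 88928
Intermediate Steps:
o = 16 (o = -(-4 - 12) = -1*(-16) = 16)
r(C, j) = 16*C + 16*j (r(C, j) = 16*(C + j) = 16*C + 16*j)
r(4*(-4), 2)*(-397) = (16*(4*(-4)) + 16*2)*(-397) = (16*(-16) + 32)*(-397) = (-256 + 32)*(-397) = -224*(-397) = 88928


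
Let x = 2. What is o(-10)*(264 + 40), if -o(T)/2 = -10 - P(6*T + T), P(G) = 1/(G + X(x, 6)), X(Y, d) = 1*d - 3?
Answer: 406752/67 ≈ 6070.9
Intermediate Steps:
X(Y, d) = -3 + d (X(Y, d) = d - 3 = -3 + d)
P(G) = 1/(3 + G) (P(G) = 1/(G + (-3 + 6)) = 1/(G + 3) = 1/(3 + G))
o(T) = 20 + 2/(3 + 7*T) (o(T) = -2*(-10 - 1/(3 + (6*T + T))) = -2*(-10 - 1/(3 + 7*T)) = 20 + 2/(3 + 7*T))
o(-10)*(264 + 40) = (2*(31 + 70*(-10))/(3 + 7*(-10)))*(264 + 40) = (2*(31 - 700)/(3 - 70))*304 = (2*(-669)/(-67))*304 = (2*(-1/67)*(-669))*304 = (1338/67)*304 = 406752/67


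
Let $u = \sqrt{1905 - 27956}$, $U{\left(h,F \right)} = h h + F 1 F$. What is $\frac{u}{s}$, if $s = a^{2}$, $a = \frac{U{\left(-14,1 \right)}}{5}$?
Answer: $\frac{25 i \sqrt{26051}}{38809} \approx 0.10397 i$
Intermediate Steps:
$U{\left(h,F \right)} = F^{2} + h^{2}$ ($U{\left(h,F \right)} = h^{2} + F F = h^{2} + F^{2} = F^{2} + h^{2}$)
$u = i \sqrt{26051}$ ($u = \sqrt{-26051} = i \sqrt{26051} \approx 161.4 i$)
$a = \frac{197}{5}$ ($a = \frac{1^{2} + \left(-14\right)^{2}}{5} = \left(1 + 196\right) \frac{1}{5} = 197 \cdot \frac{1}{5} = \frac{197}{5} \approx 39.4$)
$s = \frac{38809}{25}$ ($s = \left(\frac{197}{5}\right)^{2} = \frac{38809}{25} \approx 1552.4$)
$\frac{u}{s} = \frac{i \sqrt{26051}}{\frac{38809}{25}} = i \sqrt{26051} \cdot \frac{25}{38809} = \frac{25 i \sqrt{26051}}{38809}$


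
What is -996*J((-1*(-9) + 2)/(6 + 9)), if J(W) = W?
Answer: -3652/5 ≈ -730.40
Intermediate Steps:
-996*J((-1*(-9) + 2)/(6 + 9)) = -996*(-1*(-9) + 2)/(6 + 9) = -996*(9 + 2)/15 = -10956/15 = -996*11/15 = -3652/5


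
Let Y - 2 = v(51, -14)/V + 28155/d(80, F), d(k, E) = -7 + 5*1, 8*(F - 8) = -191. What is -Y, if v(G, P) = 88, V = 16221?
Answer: 456637195/32442 ≈ 14076.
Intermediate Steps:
F = -127/8 (F = 8 + (⅛)*(-191) = 8 - 191/8 = -127/8 ≈ -15.875)
d(k, E) = -2 (d(k, E) = -7 + 5 = -2)
Y = -456637195/32442 (Y = 2 + (88/16221 + 28155/(-2)) = 2 + (88*(1/16221) + 28155*(-½)) = 2 + (88/16221 - 28155/2) = 2 - 456702079/32442 = -456637195/32442 ≈ -14076.)
-Y = -1*(-456637195/32442) = 456637195/32442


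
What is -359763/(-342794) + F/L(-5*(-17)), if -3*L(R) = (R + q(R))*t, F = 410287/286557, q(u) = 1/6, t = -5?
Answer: 88644399633603/83659233919730 ≈ 1.0596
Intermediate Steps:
q(u) = ⅙
F = 410287/286557 (F = 410287*(1/286557) = 410287/286557 ≈ 1.4318)
L(R) = 5/18 + 5*R/3 (L(R) = -(R + ⅙)*(-5)/3 = -(⅙ + R)*(-5)/3 = -(-⅚ - 5*R)/3 = 5/18 + 5*R/3)
-359763/(-342794) + F/L(-5*(-17)) = -359763/(-342794) + 410287/(286557*(5/18 + 5*(-5*(-17))/3)) = -359763*(-1/342794) + 410287/(286557*(5/18 + (5/3)*85)) = 359763/342794 + 410287/(286557*(5/18 + 425/3)) = 359763/342794 + 410287/(286557*(2555/18)) = 359763/342794 + (410287/286557)*(18/2555) = 359763/342794 + 2461722/244051045 = 88644399633603/83659233919730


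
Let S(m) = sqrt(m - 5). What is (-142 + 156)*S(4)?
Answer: 14*I ≈ 14.0*I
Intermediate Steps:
S(m) = sqrt(-5 + m)
(-142 + 156)*S(4) = (-142 + 156)*sqrt(-5 + 4) = 14*sqrt(-1) = 14*I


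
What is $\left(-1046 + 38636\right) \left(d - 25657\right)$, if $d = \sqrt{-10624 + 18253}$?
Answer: $-964446630 + 37590 \sqrt{7629} \approx -9.6116 \cdot 10^{8}$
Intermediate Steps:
$d = \sqrt{7629} \approx 87.344$
$\left(-1046 + 38636\right) \left(d - 25657\right) = \left(-1046 + 38636\right) \left(\sqrt{7629} - 25657\right) = 37590 \left(-25657 + \sqrt{7629}\right) = -964446630 + 37590 \sqrt{7629}$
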